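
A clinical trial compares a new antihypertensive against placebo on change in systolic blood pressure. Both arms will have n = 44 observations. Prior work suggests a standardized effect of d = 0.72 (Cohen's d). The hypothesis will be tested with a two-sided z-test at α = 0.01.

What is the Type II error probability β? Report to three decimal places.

β ≈ 0.211

Noncentrality parameter: δ = d·√(n/2) = 0.72 × √(44/2) = 3.3771
Two-sided α = 0.01 → critical value z_{0.005} = 2.576.
Power = Φ(δ − 2.576) + Φ(−δ − 2.576) = Φ(0.801) + Φ(-5.953) = 0.7885 + 0.0000 = 0.7885.
Type II error: β = 1 − power = 1 − 0.7885 = 0.2115.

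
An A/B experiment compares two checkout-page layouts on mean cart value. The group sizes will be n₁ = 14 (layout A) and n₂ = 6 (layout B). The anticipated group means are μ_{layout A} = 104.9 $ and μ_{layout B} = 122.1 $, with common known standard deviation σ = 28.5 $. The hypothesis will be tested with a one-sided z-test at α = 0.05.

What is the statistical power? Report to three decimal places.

Power ≈ 0.342

Standardized effect: d = |μ_{layout A} − μ_{layout B}| / σ = |104.9 − 122.1| / 28.5 = 0.6035
Noncentrality parameter: δ = d / √(1/n₁ + 1/n₂) = 0.6035 / √(1/14 + 1/6) = 1.2368
Critical value for a one-sided test at α = 0.05: z_α = 1.645.
Power = Φ(δ − 1.645) = Φ(-0.408) = 0.3416.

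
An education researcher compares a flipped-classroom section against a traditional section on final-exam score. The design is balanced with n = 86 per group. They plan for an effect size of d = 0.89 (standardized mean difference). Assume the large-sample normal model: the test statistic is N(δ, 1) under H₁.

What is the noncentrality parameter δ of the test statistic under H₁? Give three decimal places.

δ ≈ 5.836

δ = d·√(n/2) = 0.89 × √(86/2) = 5.8361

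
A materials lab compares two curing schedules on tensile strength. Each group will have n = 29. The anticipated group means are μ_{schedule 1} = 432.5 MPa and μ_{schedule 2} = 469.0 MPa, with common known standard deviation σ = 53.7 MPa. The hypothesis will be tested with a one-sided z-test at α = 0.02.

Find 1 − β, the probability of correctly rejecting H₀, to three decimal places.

Standardized effect: d = |μ_{schedule 1} − μ_{schedule 2}| / σ = |432.5 − 469.0| / 53.7 = 0.6797
Noncentrality parameter: δ = d·√(n/2) = 0.6797 × √(29/2) = 2.5882
Critical value for a one-sided test at α = 0.02: z_α = 2.054.
Power = P(Z > 2.054 − δ) = Φ(0.534) = 0.7035.

Power ≈ 0.703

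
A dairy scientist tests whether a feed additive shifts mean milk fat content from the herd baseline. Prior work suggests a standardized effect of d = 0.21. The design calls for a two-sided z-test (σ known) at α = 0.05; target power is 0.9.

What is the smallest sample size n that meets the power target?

For power 0.9 need Φ(δ − z_{0.025}) = 0.9, so δ = z_{0.025} + z_{0.10} = 1.960 + 1.282 = 3.242.
(For δ > 0 the lower-tail rejection region contributes negligibly to power, so the one-term inversion is standard.)
δ = d·√n ⇒ n = (δ/d)² = (3.242 / 0.21)² = 238.26.
Rounding up, n = 239.

n = 239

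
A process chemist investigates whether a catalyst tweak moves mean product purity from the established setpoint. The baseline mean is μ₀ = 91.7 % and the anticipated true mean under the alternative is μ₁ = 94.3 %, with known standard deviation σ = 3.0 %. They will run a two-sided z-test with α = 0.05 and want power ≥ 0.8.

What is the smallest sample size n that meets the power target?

Standardized effect: d = |μ₁ − μ₀| / σ = |94.3 − 91.7| / 3.0 = 0.8667
Set Φ(δ − 1.960) = 0.8; then δ − 1.960 = Φ⁻¹(0.8) = 0.842, giving δ = 2.802.
(The Φ(−δ − z_{α/2}) term is vanishingly small for δ > 0 and is dropped in the standard sample-size formula.)
δ = d·√n ⇒ n = (δ/d)² = (2.802 / 0.8667)² = 10.45.
Round up to the next whole unit.

n = 11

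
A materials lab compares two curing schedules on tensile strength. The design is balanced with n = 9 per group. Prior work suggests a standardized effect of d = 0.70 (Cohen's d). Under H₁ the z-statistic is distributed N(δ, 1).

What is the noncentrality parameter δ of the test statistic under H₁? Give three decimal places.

δ = d·√(n/2) = 0.70 × √(9/2) = 1.4849

δ ≈ 1.485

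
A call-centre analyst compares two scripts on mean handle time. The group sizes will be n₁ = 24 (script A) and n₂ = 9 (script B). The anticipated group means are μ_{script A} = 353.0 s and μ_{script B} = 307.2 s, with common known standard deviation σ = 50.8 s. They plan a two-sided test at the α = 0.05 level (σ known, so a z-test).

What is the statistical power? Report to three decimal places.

Power ≈ 0.636

Standardized effect: d = |μ_{script A} − μ_{script B}| / σ = |353.0 − 307.2| / 50.8 = 0.9016
Noncentrality parameter: δ = d / √(1/n₁ + 1/n₂) = 0.9016 / √(1/24 + 1/9) = 2.3066
Two-sided α = 0.05 → critical value z_{0.025} = 1.960.
Power = Φ(δ − 1.960) + Φ(−δ − 1.960) = Φ(0.347) + Φ(-4.267) = 0.6356 + 0.0000 = 0.6356.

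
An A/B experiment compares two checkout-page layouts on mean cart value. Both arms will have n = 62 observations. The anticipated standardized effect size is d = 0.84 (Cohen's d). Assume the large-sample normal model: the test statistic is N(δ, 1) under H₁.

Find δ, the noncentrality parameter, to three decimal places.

δ = d·√(n/2) = 0.84 × √(62/2) = 4.6769

δ ≈ 4.677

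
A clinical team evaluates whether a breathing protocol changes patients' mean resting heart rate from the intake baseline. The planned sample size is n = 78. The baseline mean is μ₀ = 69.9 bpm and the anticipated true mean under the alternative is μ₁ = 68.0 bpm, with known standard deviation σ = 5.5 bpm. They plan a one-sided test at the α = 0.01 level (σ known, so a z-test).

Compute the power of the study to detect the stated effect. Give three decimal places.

Power ≈ 0.766

Standardized effect: d = |μ₁ − μ₀| / σ = |68.0 − 69.9| / 5.5 = 0.3455
Noncentrality parameter: δ = d·√n = 0.3455 × √78 = 3.0510
One-sided α = 0.01 → critical value z_{0.01} = 2.326.
Power = Φ(δ − 2.326) = Φ(0.725) = 0.7657.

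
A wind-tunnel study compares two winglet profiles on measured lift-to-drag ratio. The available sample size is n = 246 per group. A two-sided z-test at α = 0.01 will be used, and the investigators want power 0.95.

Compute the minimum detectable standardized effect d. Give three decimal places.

Need Φ(δ − 2.576) = 0.95, so δ = 2.576 + 1.645 = 4.221.
(The second rejection-region term Φ(−δ − z_{α/2}) is negligible and dropped.)
δ = d·√(n/2) ⇒ d = δ/√(n/2) = 4.221/√(246/2) = 0.3806.

d ≈ 0.381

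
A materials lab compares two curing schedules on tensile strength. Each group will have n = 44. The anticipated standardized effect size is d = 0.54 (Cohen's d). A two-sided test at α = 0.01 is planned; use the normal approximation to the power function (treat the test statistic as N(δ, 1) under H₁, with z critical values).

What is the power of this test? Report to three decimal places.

Power ≈ 0.483

Noncentrality parameter: δ = d·√(n/2) = 0.54 × √(44/2) = 2.5328
Two-sided α = 0.01 → critical value z_{0.005} = 2.576.
Power = Φ(δ − 2.576) + Φ(−δ − 2.576) = Φ(-0.043) + Φ(-5.109) = 0.4828 + 0.0000 = 0.4828.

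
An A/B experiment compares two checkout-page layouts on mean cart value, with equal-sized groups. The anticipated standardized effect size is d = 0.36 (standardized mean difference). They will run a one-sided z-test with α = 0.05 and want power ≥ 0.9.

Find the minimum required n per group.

Set Φ(δ − 1.645) = 0.9; then δ − 1.645 = Φ⁻¹(0.9) = 1.282, giving δ = 2.926.
δ = d·√(n/2) ⇒ n = 2(δ/d)² = 2 × (2.926 / 0.36)² = 132.16.
Round up to the next whole unit.

n = 133 per group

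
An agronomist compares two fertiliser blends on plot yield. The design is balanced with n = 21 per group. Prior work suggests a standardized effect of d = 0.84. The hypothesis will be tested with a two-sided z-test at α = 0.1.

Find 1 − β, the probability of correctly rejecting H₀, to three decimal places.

Power ≈ 0.859

Noncentrality parameter: δ = d·√(n/2) = 0.84 × √(21/2) = 2.7219
Critical value for a two-sided test at α = 0.1: z_{α/2} = 1.645.
Power = Φ(δ − 1.645) + Φ(−δ − 1.645) = Φ(1.077) + Φ(-4.367) = 0.8593 + 0.0000 = 0.8593.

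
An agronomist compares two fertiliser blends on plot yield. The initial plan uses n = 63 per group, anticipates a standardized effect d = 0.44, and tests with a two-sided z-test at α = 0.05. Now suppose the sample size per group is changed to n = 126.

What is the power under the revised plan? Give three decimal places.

With n = 126 per group: δ = d·√(n/2) = 0.44 × √(126/2) = 3.4924. Critical value z_{0.025} = 1.960.
Revised power = Φ(δ − 1.960) + Φ(−δ − 1.960) = Φ(1.532) + Φ(-5.452) = 0.9373 + 0.0000 = 0.9373.

Power ≈ 0.937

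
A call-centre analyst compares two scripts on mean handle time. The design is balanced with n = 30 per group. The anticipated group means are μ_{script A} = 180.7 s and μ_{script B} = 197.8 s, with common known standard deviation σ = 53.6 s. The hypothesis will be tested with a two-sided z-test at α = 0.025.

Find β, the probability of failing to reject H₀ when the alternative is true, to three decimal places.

Standardized effect: d = |μ_{script A} − μ_{script B}| / σ = |180.7 − 197.8| / 53.6 = 0.3190
Noncentrality parameter: δ = d·√(n/2) = 0.3190 × √(30/2) = 1.2356
Critical value for a two-sided test at α = 0.025: z_{α/2} = 2.241.
Power = Φ(δ − 2.241) + Φ(−δ − 2.241) = Φ(-1.006) + Φ(-3.477) = 0.1573 + 0.0003 = 0.1575.
Type II error: β = 1 − power = 1 − 0.1575 = 0.8425.

β ≈ 0.842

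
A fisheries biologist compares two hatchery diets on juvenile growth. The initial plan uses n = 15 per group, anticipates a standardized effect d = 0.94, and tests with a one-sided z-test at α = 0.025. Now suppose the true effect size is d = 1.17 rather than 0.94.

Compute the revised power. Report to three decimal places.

With d = 1.17: δ = d·√(n/2) = 1.17 × √(15/2) = 3.2042. Critical value z_{0.025} = 1.960.
Revised power = P(Z > 1.960 − δ) = Φ(1.244) = 0.8933.

Power ≈ 0.893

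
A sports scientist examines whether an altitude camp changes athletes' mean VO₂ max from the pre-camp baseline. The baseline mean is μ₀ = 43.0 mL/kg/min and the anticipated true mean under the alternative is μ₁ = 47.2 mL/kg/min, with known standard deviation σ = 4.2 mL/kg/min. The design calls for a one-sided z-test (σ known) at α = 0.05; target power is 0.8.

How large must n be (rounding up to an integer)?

n = 7

Standardized effect: d = |μ₁ − μ₀| / σ = |47.2 − 43.0| / 4.2 = 1.0000
Set Φ(δ − 1.645) = 0.8; then δ − 1.645 = Φ⁻¹(0.8) = 0.842, giving δ = 2.486.
δ = d·√n ⇒ n = (δ/d)² = (2.486 / 1.0000)² = 6.18.
Rounding up, n = 7.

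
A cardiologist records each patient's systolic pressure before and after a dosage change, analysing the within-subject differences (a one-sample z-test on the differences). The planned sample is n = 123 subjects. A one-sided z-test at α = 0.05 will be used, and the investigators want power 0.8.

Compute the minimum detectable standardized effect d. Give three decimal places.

Need Φ(δ − 1.645) = 0.8, so δ = 1.645 + 0.842 = 2.486.
δ = d·√n ⇒ d = δ/√n = 2.486/√123 = 0.2242.

d ≈ 0.224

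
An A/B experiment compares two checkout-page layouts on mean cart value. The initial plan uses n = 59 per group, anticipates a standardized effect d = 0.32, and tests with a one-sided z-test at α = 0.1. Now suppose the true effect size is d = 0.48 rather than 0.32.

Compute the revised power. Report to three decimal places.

Power ≈ 0.907

With d = 0.48: δ = d·√(n/2) = 0.48 × √(59/2) = 2.6071. Critical value z_{0.1} = 1.282.
Revised power = P(Z > 1.282 − δ) = Φ(1.326) = 0.9075.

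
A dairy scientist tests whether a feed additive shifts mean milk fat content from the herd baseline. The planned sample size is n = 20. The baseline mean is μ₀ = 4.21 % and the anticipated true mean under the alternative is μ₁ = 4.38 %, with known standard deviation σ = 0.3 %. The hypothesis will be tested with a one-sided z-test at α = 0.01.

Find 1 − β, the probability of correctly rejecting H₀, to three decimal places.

Power ≈ 0.582

Standardized effect: d = |μ₁ − μ₀| / σ = |4.38 − 4.21| / 0.3 = 0.5667
Noncentrality parameter: δ = d·√n = 0.5667 × √20 = 2.5342
Critical value for a one-sided test at α = 0.01: z_α = 2.326.
Power = P(Z > 2.326 − δ) = Φ(0.208) = 0.5823.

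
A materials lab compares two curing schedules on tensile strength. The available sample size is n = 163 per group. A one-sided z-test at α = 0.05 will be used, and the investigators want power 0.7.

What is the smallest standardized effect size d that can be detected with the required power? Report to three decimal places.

d ≈ 0.240

Required noncentrality: δ = z_{0.05} + z_{0.30} = 1.645 + 0.524 = 2.169.
δ = d·√(n/2) ⇒ d = δ/√(n/2) = 2.169/√(163/2) = 0.2403.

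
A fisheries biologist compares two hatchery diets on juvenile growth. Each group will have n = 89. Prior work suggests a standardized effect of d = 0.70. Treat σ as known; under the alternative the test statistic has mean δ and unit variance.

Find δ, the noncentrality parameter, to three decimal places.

δ ≈ 4.670

δ = d·√(n/2) = 0.70 × √(89/2) = 4.6696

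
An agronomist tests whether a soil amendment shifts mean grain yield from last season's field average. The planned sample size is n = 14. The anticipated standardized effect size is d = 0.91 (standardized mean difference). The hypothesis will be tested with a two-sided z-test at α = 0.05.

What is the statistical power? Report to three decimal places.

Power ≈ 0.926

Noncentrality parameter: δ = d·√n = 0.91 × √14 = 3.4049
Critical value for a two-sided test at α = 0.05: z_{α/2} = 1.960.
Power = Φ(δ − 1.960) + Φ(−δ − 1.960) = Φ(1.445) + Φ(-5.365) = 0.9258 + 0.0000 = 0.9258.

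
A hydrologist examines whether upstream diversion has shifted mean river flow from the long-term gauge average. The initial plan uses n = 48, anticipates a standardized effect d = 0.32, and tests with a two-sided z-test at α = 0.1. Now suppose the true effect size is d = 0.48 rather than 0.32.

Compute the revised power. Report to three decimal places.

Power ≈ 0.954

With d = 0.48: δ = d·√n = 0.48 × √48 = 3.3255. Critical value z_{0.05} = 1.645.
Revised power = Φ(δ − 1.645) + Φ(−δ − 1.645) = Φ(1.681) + Φ(-4.970) = 0.9536 + 0.0000 = 0.9536.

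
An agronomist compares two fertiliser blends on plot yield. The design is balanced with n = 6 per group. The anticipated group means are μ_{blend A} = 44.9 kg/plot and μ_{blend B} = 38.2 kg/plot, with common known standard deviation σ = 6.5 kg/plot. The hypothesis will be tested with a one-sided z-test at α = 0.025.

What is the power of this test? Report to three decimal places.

Standardized effect: d = |μ_{blend A} − μ_{blend B}| / σ = |44.9 − 38.2| / 6.5 = 1.0308
Noncentrality parameter: δ = d·√(n/2) = 1.0308 × √(6/2) = 1.7853
One-sided α = 0.025 → critical value z_{0.025} = 1.960.
Power = P(Z > 1.960 − δ) = Φ(-0.175) = 0.4307.

Power ≈ 0.431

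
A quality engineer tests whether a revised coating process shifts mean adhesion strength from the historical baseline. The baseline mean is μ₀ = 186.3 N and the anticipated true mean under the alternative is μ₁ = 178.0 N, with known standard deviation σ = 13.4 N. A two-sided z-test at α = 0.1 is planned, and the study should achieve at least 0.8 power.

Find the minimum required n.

n = 17

Standardized effect: d = |μ₁ − μ₀| / σ = |178.0 − 186.3| / 13.4 = 0.6194
Set Φ(δ − 1.645) = 0.8; then δ − 1.645 = Φ⁻¹(0.8) = 0.842, giving δ = 2.486.
(The Φ(−δ − z_{α/2}) term is vanishingly small for δ > 0 and is dropped in the standard sample-size formula.)
δ = d·√n ⇒ n = (δ/d)² = (2.486 / 0.6194)² = 16.11.
Round up to the next whole unit.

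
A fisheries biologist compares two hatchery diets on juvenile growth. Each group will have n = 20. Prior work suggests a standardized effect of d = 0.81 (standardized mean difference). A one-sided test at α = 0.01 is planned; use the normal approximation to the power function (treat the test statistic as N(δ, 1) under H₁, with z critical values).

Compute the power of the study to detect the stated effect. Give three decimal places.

Power ≈ 0.593

Noncentrality parameter: δ = d·√(n/2) = 0.81 × √(20/2) = 2.5614
Critical value for a one-sided test at α = 0.01: z_α = 2.326.
Power = P(Z > 2.326 − δ) = Φ(0.235) = 0.5929.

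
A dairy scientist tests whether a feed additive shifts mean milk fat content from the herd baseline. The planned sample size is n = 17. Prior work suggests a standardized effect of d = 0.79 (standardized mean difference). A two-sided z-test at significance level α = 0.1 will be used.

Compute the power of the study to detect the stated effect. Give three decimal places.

Noncentrality parameter: δ = d·√n = 0.79 × √17 = 3.2573
Critical value for a two-sided test at α = 0.1: z_{α/2} = 1.645.
Power = Φ(δ − 1.645) + Φ(−δ − 1.645) = Φ(1.612) + Φ(-4.902) = 0.9466 + 0.0000 = 0.9466.

Power ≈ 0.947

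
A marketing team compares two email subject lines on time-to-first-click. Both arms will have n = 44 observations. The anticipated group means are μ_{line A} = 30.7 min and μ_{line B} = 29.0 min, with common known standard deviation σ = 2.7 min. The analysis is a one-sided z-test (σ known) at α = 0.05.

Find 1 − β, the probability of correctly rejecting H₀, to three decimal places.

Power ≈ 0.905

Standardized effect: d = |μ_{line A} − μ_{line B}| / σ = |30.7 − 29.0| / 2.7 = 0.6296
Noncentrality parameter: δ = d·√(n/2) = 0.6296 × √(44/2) = 2.9532
Critical value for a one-sided test at α = 0.05: z_α = 1.645.
Power = Φ(δ − 1.645) = Φ(1.308) = 0.9046.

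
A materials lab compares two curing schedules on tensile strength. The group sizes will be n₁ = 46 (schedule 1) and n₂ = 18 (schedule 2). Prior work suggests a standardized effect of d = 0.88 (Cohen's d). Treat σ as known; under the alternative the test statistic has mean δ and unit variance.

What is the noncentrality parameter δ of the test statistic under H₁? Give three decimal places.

δ ≈ 3.165

The noncentrality parameter scales effect size by the design's sample-size factor: δ = d / √(1/n₁ + 1/n₂) = 0.88 / √(1/46 + 1/18) = 3.1652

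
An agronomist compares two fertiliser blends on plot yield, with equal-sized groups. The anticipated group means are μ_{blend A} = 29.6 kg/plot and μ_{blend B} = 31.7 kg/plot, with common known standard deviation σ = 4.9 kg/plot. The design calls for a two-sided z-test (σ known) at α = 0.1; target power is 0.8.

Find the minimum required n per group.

Standardized effect: d = |μ_{blend A} − μ_{blend B}| / σ = |29.6 − 31.7| / 4.9 = 0.4286
For power 0.8 need Φ(δ − z_{0.05}) = 0.8, so δ = z_{0.05} + z_{0.20} = 1.645 + 0.842 = 2.486.
(The Φ(−δ − z_{α/2}) term is vanishingly small for δ > 0 and is dropped in the standard sample-size formula.)
δ = d·√(n/2) ⇒ n = 2(δ/d)² = 2 × (2.486 / 0.4286)² = 67.32.
Round up to the next whole unit.

n = 68 per group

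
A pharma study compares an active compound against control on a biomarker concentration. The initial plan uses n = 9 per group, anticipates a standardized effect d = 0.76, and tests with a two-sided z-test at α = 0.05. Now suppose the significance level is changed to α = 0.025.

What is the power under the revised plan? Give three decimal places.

δ = d·√(n/2) = 0.76 × √(9/2) = 1.6122 (unchanged). New critical value: z_{0.0125} = 2.241.
Revised power = Φ(δ − 2.241) + Φ(−δ − 2.241) = Φ(-0.629) + Φ(-3.854) = 0.2646 + 0.0001 = 0.2647.

Power ≈ 0.265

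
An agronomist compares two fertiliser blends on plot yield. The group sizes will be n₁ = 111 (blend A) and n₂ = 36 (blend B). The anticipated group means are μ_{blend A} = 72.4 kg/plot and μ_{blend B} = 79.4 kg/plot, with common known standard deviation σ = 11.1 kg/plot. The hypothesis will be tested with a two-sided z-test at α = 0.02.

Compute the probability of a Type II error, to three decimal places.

β ≈ 0.168

Standardized effect: d = |μ_{blend A} − μ_{blend B}| / σ = |72.4 − 79.4| / 11.1 = 0.6306
Noncentrality parameter: δ = d / √(1/n₁ + 1/n₂) = 0.6306 / √(1/111 + 1/36) = 3.2880
Two-sided α = 0.02 → critical value z_{0.01} = 2.326.
Power = Φ(δ − 2.326) + Φ(−δ − 2.326) = Φ(0.962) + Φ(-5.614) = 0.8319 + 0.0000 = 0.8319.
Type II error: β = 1 − power = 1 − 0.8319 = 0.1681.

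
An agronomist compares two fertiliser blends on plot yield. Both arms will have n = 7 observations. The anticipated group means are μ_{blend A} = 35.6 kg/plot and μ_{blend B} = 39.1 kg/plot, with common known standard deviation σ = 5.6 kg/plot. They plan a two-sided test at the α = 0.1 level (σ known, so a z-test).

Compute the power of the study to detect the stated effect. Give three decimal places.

Power ≈ 0.320

Standardized effect: d = |μ_{blend A} − μ_{blend B}| / σ = |35.6 − 39.1| / 5.6 = 0.6250
Noncentrality parameter: δ = d·√(n/2) = 0.6250 × √(7/2) = 1.1693
Critical value for a two-sided test at α = 0.1: z_{α/2} = 1.645.
Power = Φ(δ − 1.645) + Φ(−δ − 1.645) = Φ(-0.476) + Φ(-2.814) = 0.3172 + 0.0024 = 0.3196.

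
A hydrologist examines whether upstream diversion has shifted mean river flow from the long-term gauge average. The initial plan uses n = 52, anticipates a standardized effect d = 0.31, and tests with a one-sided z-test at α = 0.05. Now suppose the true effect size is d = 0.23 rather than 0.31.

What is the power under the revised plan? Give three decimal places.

Power ≈ 0.505

With d = 0.23: δ = d·√n = 0.23 × √52 = 1.6586. Critical value z_{0.05} = 1.645.
Revised power = Φ(δ − 1.645) = Φ(0.014) = 0.5055.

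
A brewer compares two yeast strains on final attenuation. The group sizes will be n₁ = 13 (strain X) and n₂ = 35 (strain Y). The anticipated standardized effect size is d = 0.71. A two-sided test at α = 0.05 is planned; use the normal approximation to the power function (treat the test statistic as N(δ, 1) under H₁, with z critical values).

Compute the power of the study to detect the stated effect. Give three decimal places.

Noncentrality parameter: δ = d / √(1/n₁ + 1/n₂) = 0.71 / √(1/13 + 1/35) = 2.1860
Critical value for a two-sided test at α = 0.05: z_{α/2} = 1.960.
Power = Φ(δ − 1.960) + Φ(−δ − 1.960) = Φ(0.226) + Φ(-4.146) = 0.5894 + 0.0000 = 0.5894.

Power ≈ 0.589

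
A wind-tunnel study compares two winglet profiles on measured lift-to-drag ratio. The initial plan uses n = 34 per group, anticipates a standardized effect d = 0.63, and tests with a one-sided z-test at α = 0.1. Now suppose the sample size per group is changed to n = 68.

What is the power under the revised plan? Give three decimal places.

Power ≈ 0.992

With n = 68 per group: δ = d·√(n/2) = 0.63 × √(68/2) = 3.6735. Critical value z_{0.1} = 1.282.
Revised power = P(Z > 1.282 − δ) = Φ(2.392) = 0.9916.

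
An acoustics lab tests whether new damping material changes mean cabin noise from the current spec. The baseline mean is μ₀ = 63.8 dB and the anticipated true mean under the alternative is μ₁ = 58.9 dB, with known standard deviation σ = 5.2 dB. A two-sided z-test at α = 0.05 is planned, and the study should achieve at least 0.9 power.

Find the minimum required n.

n = 12

Standardized effect: d = |μ₁ − μ₀| / σ = |58.9 − 63.8| / 5.2 = 0.9423
Set Φ(δ − 1.960) = 0.9; then δ − 1.960 = Φ⁻¹(0.9) = 1.282, giving δ = 3.242.
(The Φ(−δ − z_{α/2}) term is vanishingly small for δ > 0 and is dropped in the standard sample-size formula.)
δ = d·√n ⇒ n = (δ/d)² = (3.242 / 0.9423)² = 11.83.
Rounding up, n = 12.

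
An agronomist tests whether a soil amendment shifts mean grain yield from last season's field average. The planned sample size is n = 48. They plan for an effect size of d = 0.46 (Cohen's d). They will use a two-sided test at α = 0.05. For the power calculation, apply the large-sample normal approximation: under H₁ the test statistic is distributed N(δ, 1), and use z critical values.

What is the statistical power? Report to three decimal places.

Power ≈ 0.890

Noncentrality parameter: δ = d·√n = 0.46 × √48 = 3.1870
Two-sided α = 0.05 → critical value z_{0.025} = 1.960.
Power = Φ(δ − 1.960) + Φ(−δ − 1.960) = Φ(1.227) + Φ(-5.147) = 0.8901 + 0.0000 = 0.8901.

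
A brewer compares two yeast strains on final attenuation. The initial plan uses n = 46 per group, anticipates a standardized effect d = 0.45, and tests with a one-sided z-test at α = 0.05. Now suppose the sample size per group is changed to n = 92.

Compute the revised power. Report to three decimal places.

With n = 92 per group: δ = d·√(n/2) = 0.45 × √(92/2) = 3.0520. Critical value z_{0.05} = 1.645.
Revised power = P(Z > 1.645 − δ) = Φ(1.407) = 0.9203.

Power ≈ 0.920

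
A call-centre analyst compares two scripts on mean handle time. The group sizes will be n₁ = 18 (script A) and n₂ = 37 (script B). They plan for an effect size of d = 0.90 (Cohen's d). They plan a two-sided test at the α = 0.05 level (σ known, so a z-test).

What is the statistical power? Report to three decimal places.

Power ≈ 0.879

Noncentrality parameter: δ = d / √(1/n₁ + 1/n₂) = 0.90 / √(1/18 + 1/37) = 3.1318
Critical value for a two-sided test at α = 0.05: z_{α/2} = 1.960.
Power = Φ(δ − 1.960) + Φ(−δ − 1.960) = Φ(1.172) + Φ(-5.092) = 0.8794 + 0.0000 = 0.8794.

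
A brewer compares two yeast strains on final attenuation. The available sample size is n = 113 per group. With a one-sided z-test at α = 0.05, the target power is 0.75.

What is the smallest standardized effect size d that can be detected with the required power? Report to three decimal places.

d ≈ 0.309

Required noncentrality: δ = z_{0.05} + z_{0.25} = 1.645 + 0.674 = 2.319.
δ = d·√(n/2) ⇒ d = δ/√(n/2) = 2.319/√(113/2) = 0.3086.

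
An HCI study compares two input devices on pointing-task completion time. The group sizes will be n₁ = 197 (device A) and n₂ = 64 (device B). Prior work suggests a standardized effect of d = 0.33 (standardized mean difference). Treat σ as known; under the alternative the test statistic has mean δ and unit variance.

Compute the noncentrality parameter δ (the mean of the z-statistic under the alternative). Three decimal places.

δ ≈ 2.294

δ = d / √(1/n₁ + 1/n₂) = 0.33 / √(1/197 + 1/64) = 2.2936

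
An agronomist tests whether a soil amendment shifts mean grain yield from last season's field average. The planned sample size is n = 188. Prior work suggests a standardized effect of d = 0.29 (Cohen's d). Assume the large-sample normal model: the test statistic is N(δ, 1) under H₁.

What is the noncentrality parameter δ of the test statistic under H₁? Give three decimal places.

The noncentrality parameter scales effect size by the design's sample-size factor: δ = d·√n = 0.29 × √188 = 3.9763

δ ≈ 3.976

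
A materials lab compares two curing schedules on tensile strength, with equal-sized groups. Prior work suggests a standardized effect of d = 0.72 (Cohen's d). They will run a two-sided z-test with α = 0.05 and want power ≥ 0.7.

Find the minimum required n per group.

For power 0.7 need Φ(δ − z_{0.025}) = 0.7, so δ = z_{0.025} + z_{0.30} = 1.960 + 0.524 = 2.484.
(Ignoring the negligible lower-tail rejection probability gives the usual closed-form inversion.)
δ = d·√(n/2) ⇒ n = 2(δ/d)² = 2 × (2.484 / 0.72)² = 23.81.
Rounding up, n = 24 per group.

n = 24 per group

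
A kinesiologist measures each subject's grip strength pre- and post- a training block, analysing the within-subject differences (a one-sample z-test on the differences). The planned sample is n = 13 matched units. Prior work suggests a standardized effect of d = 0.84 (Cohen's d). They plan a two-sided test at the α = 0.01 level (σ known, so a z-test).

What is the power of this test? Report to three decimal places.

Noncentrality parameter: δ = d·√n = 0.84 × √13 = 3.0287
Two-sided α = 0.01 → critical value z_{0.005} = 2.576.
Power = Φ(δ − 2.576) + Φ(−δ − 2.576) = Φ(0.453) + Φ(-5.604) = 0.6747 + 0.0000 = 0.6747.

Power ≈ 0.675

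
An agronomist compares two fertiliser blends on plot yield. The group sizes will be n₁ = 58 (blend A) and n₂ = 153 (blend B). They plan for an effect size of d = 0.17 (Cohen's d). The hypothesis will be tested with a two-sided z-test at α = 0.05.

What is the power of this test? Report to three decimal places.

Noncentrality parameter: δ = d / √(1/n₁ + 1/n₂) = 0.17 / √(1/58 + 1/153) = 1.1025
Critical value for a two-sided test at α = 0.05: z_{α/2} = 1.960.
Power = Φ(δ − 1.960) + Φ(−δ − 1.960) = Φ(-0.857) + Φ(-3.062) = 0.1956 + 0.0011 = 0.1967.

Power ≈ 0.197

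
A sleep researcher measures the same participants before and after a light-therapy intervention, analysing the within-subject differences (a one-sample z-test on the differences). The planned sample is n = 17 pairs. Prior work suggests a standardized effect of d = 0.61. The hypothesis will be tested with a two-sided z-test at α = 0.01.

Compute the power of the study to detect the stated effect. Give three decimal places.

Power ≈ 0.476

Noncentrality parameter: δ = d·√n = 0.61 × √17 = 2.5151
Critical value for a two-sided test at α = 0.01: z_{α/2} = 2.576.
Power = Φ(δ − 2.576) + Φ(−δ − 2.576) = Φ(-0.061) + Φ(-5.091) = 0.4758 + 0.0000 = 0.4758.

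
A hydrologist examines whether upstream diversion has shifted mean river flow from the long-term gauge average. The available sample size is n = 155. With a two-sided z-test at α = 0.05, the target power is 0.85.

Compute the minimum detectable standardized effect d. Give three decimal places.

d ≈ 0.241

Required noncentrality: δ = z_{0.025} + z_{0.15} = 1.960 + 1.036 = 2.996.
(Lower-tail contribution to power is negligible for δ > 0.)
δ = d·√n ⇒ d = δ/√n = 2.996/√155 = 0.2407.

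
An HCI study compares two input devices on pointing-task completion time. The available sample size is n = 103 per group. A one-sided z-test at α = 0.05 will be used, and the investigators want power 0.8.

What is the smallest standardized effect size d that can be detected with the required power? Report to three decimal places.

Required noncentrality: δ = z_{0.05} + z_{0.20} = 1.645 + 0.842 = 2.486.
δ = d·√(n/2) ⇒ d = δ/√(n/2) = 2.486/√(103/2) = 0.3465.

d ≈ 0.346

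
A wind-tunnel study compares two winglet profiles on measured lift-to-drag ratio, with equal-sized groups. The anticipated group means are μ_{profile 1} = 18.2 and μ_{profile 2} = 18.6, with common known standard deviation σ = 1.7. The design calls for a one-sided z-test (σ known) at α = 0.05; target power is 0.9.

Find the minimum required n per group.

n = 310 per group

Standardized effect: d = |μ_{profile 1} − μ_{profile 2}| / σ = |18.2 − 18.6| / 1.7 = 0.2353
For power 0.9 need Φ(δ − z_{0.05}) = 0.9, so δ = z_{0.05} + z_{0.10} = 1.645 + 1.282 = 2.926.
δ = d·√(n/2) ⇒ n = 2(δ/d)² = 2 × (2.926 / 0.2353)² = 309.37.
Round up to the next whole unit.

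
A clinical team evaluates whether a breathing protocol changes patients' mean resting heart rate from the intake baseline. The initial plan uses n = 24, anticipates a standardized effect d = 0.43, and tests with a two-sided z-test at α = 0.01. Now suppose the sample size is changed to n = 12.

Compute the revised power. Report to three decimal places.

With n = 12: δ = d·√n = 0.43 × √12 = 1.4896. Critical value z_{0.005} = 2.576.
Revised power = Φ(δ − 2.576) + Φ(−δ − 2.576) = Φ(-1.086) + Φ(-4.065) = 0.1387 + 0.0000 = 0.1387.

Power ≈ 0.139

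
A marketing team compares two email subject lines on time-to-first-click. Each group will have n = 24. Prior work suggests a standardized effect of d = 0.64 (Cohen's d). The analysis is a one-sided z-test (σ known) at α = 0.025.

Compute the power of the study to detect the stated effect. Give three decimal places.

Power ≈ 0.601

Noncentrality parameter: δ = d·√(n/2) = 0.64 × √(24/2) = 2.2170
Critical value for a one-sided test at α = 0.025: z_α = 1.960.
Power = Φ(δ − 1.960) = Φ(0.257) = 0.6014.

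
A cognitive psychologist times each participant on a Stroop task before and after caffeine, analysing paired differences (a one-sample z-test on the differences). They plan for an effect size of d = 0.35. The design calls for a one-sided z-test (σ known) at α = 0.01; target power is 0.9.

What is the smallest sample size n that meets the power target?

n = 107

For power 0.9 need Φ(δ − z_{0.01}) = 0.9, so δ = z_{0.01} + z_{0.10} = 2.326 + 1.282 = 3.608.
δ = d·√n ⇒ n = (δ/d)² = (3.608 / 0.35)² = 106.26.
Round up to the next whole unit.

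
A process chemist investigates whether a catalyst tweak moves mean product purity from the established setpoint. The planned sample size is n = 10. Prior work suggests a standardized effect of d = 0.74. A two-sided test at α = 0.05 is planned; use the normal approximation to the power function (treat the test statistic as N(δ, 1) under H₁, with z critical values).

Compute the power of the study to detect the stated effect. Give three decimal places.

Noncentrality parameter: δ = d·√n = 0.74 × √10 = 2.3401
Critical value for a two-sided test at α = 0.05: z_{α/2} = 1.960.
Power = Φ(δ − 1.960) + Φ(−δ − 1.960) = Φ(0.380) + Φ(-4.300) = 0.6481 + 0.0000 = 0.6481.

Power ≈ 0.648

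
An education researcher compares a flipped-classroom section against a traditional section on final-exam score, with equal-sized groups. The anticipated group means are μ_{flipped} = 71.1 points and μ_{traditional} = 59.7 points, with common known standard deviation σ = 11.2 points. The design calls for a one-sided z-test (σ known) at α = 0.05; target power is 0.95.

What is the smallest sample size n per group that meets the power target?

Standardized effect: d = |μ_{flipped} − μ_{traditional}| / σ = |71.1 − 59.7| / 11.2 = 1.0179
For power 0.95 need Φ(δ − z_{0.05}) = 0.95, so δ = z_{0.05} + z_{0.05} = 1.645 + 1.645 = 3.290.
δ = d·√(n/2) ⇒ n = 2(δ/d)² = 2 × (3.290 / 1.0179)² = 20.89.
Rounding up, n = 21 per group.

n = 21 per group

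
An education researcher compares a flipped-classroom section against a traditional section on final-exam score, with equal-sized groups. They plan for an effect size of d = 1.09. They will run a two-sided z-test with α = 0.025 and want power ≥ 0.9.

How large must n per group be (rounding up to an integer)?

For power 0.9 need Φ(δ − z_{0.0125}) = 0.9, so δ = z_{0.0125} + z_{0.10} = 2.241 + 1.282 = 3.523.
(For δ > 0 the lower-tail rejection region contributes negligibly to power, so the one-term inversion is standard.)
δ = d·√(n/2) ⇒ n = 2(δ/d)² = 2 × (3.523 / 1.09)² = 20.89.
Round up to the next whole unit.

n = 21 per group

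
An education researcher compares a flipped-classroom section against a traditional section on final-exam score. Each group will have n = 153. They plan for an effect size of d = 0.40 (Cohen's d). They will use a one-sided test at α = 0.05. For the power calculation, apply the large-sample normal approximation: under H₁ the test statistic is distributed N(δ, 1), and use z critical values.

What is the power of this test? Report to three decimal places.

Power ≈ 0.968

Noncentrality parameter: δ = d·√(n/2) = 0.40 × √(153/2) = 3.4986
One-sided α = 0.05 → critical value z_{0.05} = 1.645.
Power = P(Z > 1.645 − δ) = Φ(1.854) = 0.9681.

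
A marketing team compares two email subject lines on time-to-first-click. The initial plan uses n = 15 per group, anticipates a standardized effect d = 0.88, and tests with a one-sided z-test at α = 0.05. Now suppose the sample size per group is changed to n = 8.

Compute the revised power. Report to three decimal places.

Power ≈ 0.546

With n = 8 per group: δ = d·√(n/2) = 0.88 × √(8/2) = 1.7600. Critical value z_{0.05} = 1.645.
Revised power = Φ(δ − 1.645) = Φ(0.115) = 0.5458.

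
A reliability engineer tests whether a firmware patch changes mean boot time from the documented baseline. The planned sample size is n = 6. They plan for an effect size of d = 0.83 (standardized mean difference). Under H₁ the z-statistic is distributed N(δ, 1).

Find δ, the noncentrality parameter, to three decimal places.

δ ≈ 2.033

The noncentrality parameter scales effect size by the design's sample-size factor: δ = d·√n = 0.83 × √6 = 2.0331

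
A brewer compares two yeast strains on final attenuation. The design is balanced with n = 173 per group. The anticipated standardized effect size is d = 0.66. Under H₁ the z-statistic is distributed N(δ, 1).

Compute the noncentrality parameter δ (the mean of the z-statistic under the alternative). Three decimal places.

δ = d·√(n/2) = 0.66 × √(173/2) = 6.1384

δ ≈ 6.138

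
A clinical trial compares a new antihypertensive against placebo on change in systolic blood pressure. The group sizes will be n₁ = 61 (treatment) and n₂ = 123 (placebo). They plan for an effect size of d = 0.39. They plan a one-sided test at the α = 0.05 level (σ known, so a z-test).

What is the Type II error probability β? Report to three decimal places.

Noncentrality parameter: δ = d / √(1/n₁ + 1/n₂) = 0.39 / √(1/61 + 1/123) = 2.4904
Critical value for a one-sided test at α = 0.05: z_α = 1.645.
Power = Φ(δ − 1.645) = Φ(0.846) = 0.8011.
Type II error: β = 1 − power = 1 − 0.8011 = 0.1989.

β ≈ 0.199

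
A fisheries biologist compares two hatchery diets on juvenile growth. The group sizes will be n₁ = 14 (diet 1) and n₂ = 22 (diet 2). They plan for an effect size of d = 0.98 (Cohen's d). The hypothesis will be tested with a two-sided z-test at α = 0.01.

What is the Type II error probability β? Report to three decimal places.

Noncentrality parameter: δ = d / √(1/n₁ + 1/n₂) = 0.98 / √(1/14 + 1/22) = 2.8665
Two-sided α = 0.01 → critical value z_{0.005} = 2.576.
Power = Φ(δ − 2.576) + Φ(−δ − 2.576) = Φ(0.291) + Φ(-5.442) = 0.6143 + 0.0000 = 0.6143.
Type II error: β = 1 − power = 1 − 0.6143 = 0.3857.

β ≈ 0.386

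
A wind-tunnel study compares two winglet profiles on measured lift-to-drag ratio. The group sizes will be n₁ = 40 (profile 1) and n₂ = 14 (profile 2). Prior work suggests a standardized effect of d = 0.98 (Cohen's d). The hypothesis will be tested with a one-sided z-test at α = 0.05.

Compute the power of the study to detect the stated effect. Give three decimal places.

Power ≈ 0.935

Noncentrality parameter: δ = d / √(1/n₁ + 1/n₂) = 0.98 / √(1/40 + 1/14) = 3.1559
Critical value for a one-sided test at α = 0.05: z_α = 1.645.
Power = Φ(δ − 1.645) = Φ(1.511) = 0.9346.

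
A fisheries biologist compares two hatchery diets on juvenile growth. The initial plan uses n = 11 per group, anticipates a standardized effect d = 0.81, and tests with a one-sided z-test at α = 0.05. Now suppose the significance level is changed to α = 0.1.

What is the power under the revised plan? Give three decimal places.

δ = d·√(n/2) = 0.81 × √(11/2) = 1.8996 (unchanged). New critical value: z_{0.1} = 1.282.
Revised power = P(Z > 1.282 − δ) = Φ(0.618) = 0.7317.

Power ≈ 0.732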